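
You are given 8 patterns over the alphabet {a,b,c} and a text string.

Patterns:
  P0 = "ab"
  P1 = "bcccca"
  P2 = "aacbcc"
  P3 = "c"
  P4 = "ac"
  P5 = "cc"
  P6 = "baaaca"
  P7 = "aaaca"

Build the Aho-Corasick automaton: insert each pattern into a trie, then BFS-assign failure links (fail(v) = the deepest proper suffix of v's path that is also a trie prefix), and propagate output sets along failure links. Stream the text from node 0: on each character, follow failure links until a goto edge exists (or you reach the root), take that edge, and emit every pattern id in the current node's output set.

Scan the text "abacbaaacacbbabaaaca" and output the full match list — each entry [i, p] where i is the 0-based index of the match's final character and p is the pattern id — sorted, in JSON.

Build:
Trie nodes:
  0='ε' goto a→1 b→3 c→14
  1='a' goto a→9 b→2 c→15
  2='ab' goto ·  ←P0
  3='b' goto a→17 c→4
  4='bc' goto c→5
  5='bcc' goto c→6
  6='bccc' goto c→7
  7='bcccc' goto a→8
  8='bcccca' goto ·  ←P1
  9='aa' goto a→22 c→10
  10='aac' goto b→11
  11='aacb' goto c→12
  12='aacbc' goto c→13
  13='aacbcc' goto ·  ←P2
  14='c' goto c→16  ←P3
  15='ac' goto ·  ←P4
  16='cc' goto ·  ←P5
  17='ba' goto a→18
  18='baa' goto a→19
  19='baaa' goto c→20
  20='baaac' goto a→21
  21='baaaca' goto ·  ←P6
  22='aaa' goto c→23
  23='aaac' goto a→24
  24='aaaca' goto ·  ←P7

Failure links (BFS by depth):
  n1('a'): parent n0 fail=0; on 'a' 0 → fail=0;  out ∅∪∅=∅
  n3('b'): parent n0 fail=0; on 'b' 0 → fail=0;  out ∅∪∅=∅
  n14('c'): parent n0 fail=0; on 'c' 0 → fail=0;  out {3}∪∅={3}
  n2('ab'): parent n1 fail=0; on 'b' 0 → fail=3;  out {0}∪∅={0}
  n4('bc'): parent n3 fail=0; on 'c' 0 → fail=14;  out ∅∪{3}={3}
  n9('aa'): parent n1 fail=0; on 'a' 0 → fail=1;  out ∅∪∅=∅
  n15('ac'): parent n1 fail=0; on 'c' 0 → fail=14;  out {4}∪{3}={3,4}
  n16('cc'): parent n14 fail=0; on 'c' 0 → fail=14;  out {5}∪{3}={3,5}
  n17('ba'): parent n3 fail=0; on 'a' 0 → fail=1;  out ∅∪∅=∅
  n5('bcc'): parent n4 fail=14; on 'c' 14 → fail=16;  out ∅∪{3,5}={3,5}
  n10('aac'): parent n9 fail=1; on 'c' 1 → fail=15;  out ∅∪{3,4}={3,4}
  n18('baa'): parent n17 fail=1; on 'a' 1 → fail=9;  out ∅∪∅=∅
  n22('aaa'): parent n9 fail=1; on 'a' 1 → fail=9;  out ∅∪∅=∅
  n6('bccc'): parent n5 fail=16; on 'c' 16→14 → fail=16;  out ∅∪{3,5}={3,5}
  n11('aacb'): parent n10 fail=15; on 'b' 15→14→0 → fail=3;  out ∅∪∅=∅
  n19('baaa'): parent n18 fail=9; on 'a' 9 → fail=22;  out ∅∪∅=∅
  n23('aaac'): parent n22 fail=9; on 'c' 9 → fail=10;  out ∅∪{3,4}={3,4}
  n7('bcccc'): parent n6 fail=16; on 'c' 16→14 → fail=16;  out ∅∪{3,5}={3,5}
  n12('aacbc'): parent n11 fail=3; on 'c' 3 → fail=4;  out ∅∪{3}={3}
  n20('baaac'): parent n19 fail=22; on 'c' 22 → fail=23;  out ∅∪{3,4}={3,4}
  n24('aaaca'): parent n23 fail=10; on 'a' 10→15→14→0 → fail=1;  out {7}∪∅={7}
  n8('bcccca'): parent n7 fail=16; on 'a' 16→14→0 → fail=1;  out {1}∪∅={1}
  n13('aacbcc'): parent n12 fail=4; on 'c' 4 → fail=5;  out {2}∪{3,5}={2,3,5}
  n21('baaaca'): parent n20 fail=23; on 'a' 23 → fail=24;  out {6}∪{7}={6,7}

Scan:
[0] read 'a'  n0⇒n1
[1] read 'b'  n1⇒n2  → match P0@[0:1]
[2] read 'a'  n2⇒n17 ·f
[3] read 'c'  n17⇒n15 ·f  → match P3@[3:3],P4@[2:3]
[4] read 'b'  n15⇒n3 ·f
[5] read 'a'  n3⇒n17
[6] read 'a'  n17⇒n18
[7] read 'a'  n18⇒n19
[8] read 'c'  n19⇒n20  → match P3@[8:8],P4@[7:8]
[9] read 'a'  n20⇒n21  → match P6@[4:9],P7@[5:9]
[10] read 'c'  n21⇒n15 ·f  → match P3@[10:10],P4@[9:10]
[11] read 'b'  n15⇒n3 ·f
[12] read 'b'  n3⇒n3 ·f
[13] read 'a'  n3⇒n17
[14] read 'b'  n17⇒n2 ·f  → match P0@[13:14]
[15] read 'a'  n2⇒n17 ·f
[16] read 'a'  n17⇒n18
[17] read 'a'  n18⇒n19
[18] read 'c'  n19⇒n20  → match P3@[18:18],P4@[17:18]
[19] read 'a'  n20⇒n21  → match P6@[14:19],P7@[15:19]

Matches: [[1,0],[3,3],[3,4],[8,3],[8,4],[9,6],[9,7],[10,3],[10,4],[14,0],[18,3],[18,4],[19,6],[19,7]]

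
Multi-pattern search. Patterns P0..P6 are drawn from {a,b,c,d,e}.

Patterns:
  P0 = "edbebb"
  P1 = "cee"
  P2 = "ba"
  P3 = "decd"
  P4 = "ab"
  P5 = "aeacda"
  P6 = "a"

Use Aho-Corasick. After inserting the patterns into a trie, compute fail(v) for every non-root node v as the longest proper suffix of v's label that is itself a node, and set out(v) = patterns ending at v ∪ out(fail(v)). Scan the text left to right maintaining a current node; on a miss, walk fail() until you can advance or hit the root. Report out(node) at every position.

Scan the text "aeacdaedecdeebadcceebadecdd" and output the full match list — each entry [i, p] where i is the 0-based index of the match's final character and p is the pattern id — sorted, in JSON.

Construct AC machine:
Trie (insert patterns):
  0='ε' goto a→16 b→10 c→7 d→12 e→1
  1='e' goto d→2
  2='ed' goto b→3
  3='edb' goto e→4
  4='edbe' goto b→5
  5='edbeb' goto b→6
  6='edbebb' goto ·  ←P0
  7='c' goto e→8
  8='ce' goto e→9
  9='cee' goto ·  ←P1
  10='b' goto a→11
  11='ba' goto ·  ←P2
  12='d' goto e→13
  13='de' goto c→14
  14='dec' goto d→15
  15='decd' goto ·  ←P3
  16='a' goto b→17 e→18  ←P6
  17='ab' goto ·  ←P4
  18='ae' goto a→19
  19='aea' goto c→20
  20='aeac' goto d→21
  21='aeacd' goto a→22
  22='aeacda' goto ·  ←P5

Failure links (BFS by depth):
  n1('e'): parent n0 fail=0; on 'e' 0 → fail=0;  out ∅∪∅=∅
  n7('c'): parent n0 fail=0; on 'c' 0 → fail=0;  out ∅∪∅=∅
  n10('b'): parent n0 fail=0; on 'b' 0 → fail=0;  out ∅∪∅=∅
  n12('d'): parent n0 fail=0; on 'd' 0 → fail=0;  out ∅∪∅=∅
  n16('a'): parent n0 fail=0; on 'a' 0 → fail=0;  out {6}∪∅={6}
  n2('ed'): parent n1 fail=0; on 'd' 0 → fail=12;  out ∅∪∅=∅
  n8('ce'): parent n7 fail=0; on 'e' 0 → fail=1;  out ∅∪∅=∅
  n11('ba'): parent n10 fail=0; on 'a' 0 → fail=16;  out {2}∪{6}={2,6}
  n13('de'): parent n12 fail=0; on 'e' 0 → fail=1;  out ∅∪∅=∅
  n17('ab'): parent n16 fail=0; on 'b' 0 → fail=10;  out {4}∪∅={4}
  n18('ae'): parent n16 fail=0; on 'e' 0 → fail=1;  out ∅∪∅=∅
  n3('edb'): parent n2 fail=12; on 'b' 12→0 → fail=10;  out ∅∪∅=∅
  n9('cee'): parent n8 fail=1; on 'e' 1→0 → fail=1;  out {1}∪∅={1}
  n14('dec'): parent n13 fail=1; on 'c' 1→0 → fail=7;  out ∅∪∅=∅
  n19('aea'): parent n18 fail=1; on 'a' 1→0 → fail=16;  out ∅∪{6}={6}
  n4('edbe'): parent n3 fail=10; on 'e' 10→0 → fail=1;  out ∅∪∅=∅
  n15('decd'): parent n14 fail=7; on 'd' 7→0 → fail=12;  out {3}∪∅={3}
  n20('aeac'): parent n19 fail=16; on 'c' 16→0 → fail=7;  out ∅∪∅=∅
  n5('edbeb'): parent n4 fail=1; on 'b' 1→0 → fail=10;  out ∅∪∅=∅
  n21('aeacd'): parent n20 fail=7; on 'd' 7→0 → fail=12;  out ∅∪∅=∅
  n6('edbebb'): parent n5 fail=10; on 'b' 10→0 → fail=10;  out {0}∪∅={0}
  n22('aeacda'): parent n21 fail=12; on 'a' 12→0 → fail=16;  out {5}∪{6}={5,6}

Text stream:
i=0 'a': node 0→16  emit P6@[0:0]
i=1 'e': node 16→18
i=2 'a': node 18→19  emit P6@[2:2]
i=3 'c': node 19→20
i=4 'd': node 20→21
i=5 'a': node 21→22  emit P5@[0:5],P6@[5:5]
i=6 'e': node 22→18 ·f
i=7 'd': node 18→2 ·f
i=8 'e': node 2→13 ·f
i=9 'c': node 13→14
i=10 'd': node 14→15  emit P3@[7:10]
i=11 'e': node 15→13 ·f
i=12 'e': node 13→1 ·f
i=13 'b': node 1→10 ·f
i=14 'a': node 10→11  emit P2@[13:14],P6@[14:14]
i=15 'd': node 11→12 ·f
i=16 'c': node 12→7 ·f
i=17 'c': node 7→7 ·f
i=18 'e': node 7→8
i=19 'e': node 8→9  emit P1@[17:19]
i=20 'b': node 9→10 ·f
i=21 'a': node 10→11  emit P2@[20:21],P6@[21:21]
i=22 'd': node 11→12 ·f
i=23 'e': node 12→13
i=24 'c': node 13→14
i=25 'd': node 14→15  emit P3@[22:25]
i=26 'd': node 15→12 ·f

Matches: [[0,6],[2,6],[5,5],[5,6],[10,3],[14,2],[14,6],[19,1],[21,2],[21,6],[25,3]]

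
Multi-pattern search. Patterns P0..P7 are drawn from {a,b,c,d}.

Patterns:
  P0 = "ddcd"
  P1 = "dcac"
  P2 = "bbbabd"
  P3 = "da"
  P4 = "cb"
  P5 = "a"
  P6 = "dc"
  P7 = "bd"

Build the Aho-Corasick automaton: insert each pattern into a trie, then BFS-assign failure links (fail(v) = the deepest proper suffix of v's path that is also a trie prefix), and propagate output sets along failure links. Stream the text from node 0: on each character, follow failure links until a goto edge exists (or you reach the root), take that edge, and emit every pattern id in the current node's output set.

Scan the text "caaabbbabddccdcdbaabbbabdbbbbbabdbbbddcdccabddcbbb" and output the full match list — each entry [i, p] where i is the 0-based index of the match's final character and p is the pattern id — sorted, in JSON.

Build:
Trie nodes:
  0='ε' goto a→17 b→8 c→15 d→1
  1='d' goto a→14 c→5 d→2
  2='dd' goto c→3
  3='ddc' goto d→4
  4='ddcd' goto ·  ←P0
  5='dc' goto a→6  ←P6
  6='dca' goto c→7
  7='dcac' goto ·  ←P1
  8='b' goto b→9 d→18
  9='bb' goto b→10
  10='bbb' goto a→11
  11='bbba' goto b→12
  12='bbbab' goto d→13
  13='bbbabd' goto ·  ←P2
  14='da' goto ·  ←P3
  15='c' goto b→16
  16='cb' goto ·  ←P4
  17='a' goto ·  ←P5
  18='bd' goto ·  ←P7

BFS fail/out derivation:
  fail(1) 'd': from fail(0)=0 chase 'd': 0 ⇒ 0;  out=∅∪out(0)=∅
  fail(8) 'b': from fail(0)=0 chase 'b': 0 ⇒ 0;  out=∅∪out(0)=∅
  fail(15) 'c': from fail(0)=0 chase 'c': 0 ⇒ 0;  out=∅∪out(0)=∅
  fail(17) 'a': from fail(0)=0 chase 'a': 0 ⇒ 0;  out={5}∪out(0)={5}
  fail(2) 'dd': from fail(1)=0 chase 'd': 0 ⇒ 1;  out=∅∪out(1)=∅
  fail(5) 'dc': from fail(1)=0 chase 'c': 0 ⇒ 15;  out={6}∪out(15)={6}
  fail(9) 'bb': from fail(8)=0 chase 'b': 0 ⇒ 8;  out=∅∪out(8)=∅
  fail(14) 'da': from fail(1)=0 chase 'a': 0 ⇒ 17;  out={3}∪out(17)={3,5}
  fail(16) 'cb': from fail(15)=0 chase 'b': 0 ⇒ 8;  out={4}∪out(8)={4}
  fail(18) 'bd': from fail(8)=0 chase 'd': 0 ⇒ 1;  out={7}∪out(1)={7}
  fail(3) 'ddc': from fail(2)=1 chase 'c': 1 ⇒ 5;  out=∅∪out(5)={6}
  fail(6) 'dca': from fail(5)=15 chase 'a': 15→0 ⇒ 17;  out=∅∪out(17)={5}
  fail(10) 'bbb': from fail(9)=8 chase 'b': 8 ⇒ 9;  out=∅∪out(9)=∅
  fail(4) 'ddcd': from fail(3)=5 chase 'd': 5→15→0 ⇒ 1;  out={0}∪out(1)={0}
  fail(7) 'dcac': from fail(6)=17 chase 'c': 17→0 ⇒ 15;  out={1}∪out(15)={1}
  fail(11) 'bbba': from fail(10)=9 chase 'a': 9→8→0 ⇒ 17;  out=∅∪out(17)={5}
  fail(12) 'bbbab': from fail(11)=17 chase 'b': 17→0 ⇒ 8;  out=∅∪out(8)=∅
  fail(13) 'bbbabd': from fail(12)=8 chase 'd': 8 ⇒ 18;  out={2}∪out(18)={2,7}

Text stream:
i=0 'c': node 0→15
i=1 'a': node 15→17 (via fail)  ** P5@[1:1]
i=2 'a': node 17→17 (via fail)  ** P5@[2:2]
i=3 'a': node 17→17 (via fail)  ** P5@[3:3]
i=4 'b': node 17→8 (via fail)
i=5 'b': node 8→9
i=6 'b': node 9→10
i=7 'a': node 10→11  ** P5@[7:7]
i=8 'b': node 11→12
i=9 'd': node 12→13  ** P2@[4:9],P7@[8:9]
i=10 'd': node 13→2 (via fail)
i=11 'c': node 2→3  ** P6@[10:11]
i=12 'c': node 3→15 (via fail)
i=13 'd': node 15→1 (via fail)
i=14 'c': node 1→5  ** P6@[13:14]
i=15 'd': node 5→1 (via fail)
i=16 'b': node 1→8 (via fail)
i=17 'a': node 8→17 (via fail)  ** P5@[17:17]
i=18 'a': node 17→17 (via fail)  ** P5@[18:18]
i=19 'b': node 17→8 (via fail)
i=20 'b': node 8→9
i=21 'b': node 9→10
i=22 'a': node 10→11  ** P5@[22:22]
i=23 'b': node 11→12
i=24 'd': node 12→13  ** P2@[19:24],P7@[23:24]
i=25 'b': node 13→8 (via fail)
i=26 'b': node 8→9
i=27 'b': node 9→10
i=28 'b': node 10→10 (via fail)
i=29 'b': node 10→10 (via fail)
i=30 'a': node 10→11  ** P5@[30:30]
i=31 'b': node 11→12
i=32 'd': node 12→13  ** P2@[27:32],P7@[31:32]
i=33 'b': node 13→8 (via fail)
i=34 'b': node 8→9
i=35 'b': node 9→10
i=36 'd': node 10→18 (via fail)  ** P7@[35:36]
i=37 'd': node 18→2 (via fail)
i=38 'c': node 2→3  ** P6@[37:38]
i=39 'd': node 3→4  ** P0@[36:39]
i=40 'c': node 4→5 (via fail)  ** P6@[39:40]
i=41 'c': node 5→15 (via fail)
i=42 'a': node 15→17 (via fail)  ** P5@[42:42]
i=43 'b': node 17→8 (via fail)
i=44 'd': node 8→18  ** P7@[43:44]
i=45 'd': node 18→2 (via fail)
i=46 'c': node 2→3  ** P6@[45:46]
i=47 'b': node 3→16 (via fail)  ** P4@[46:47]
i=48 'b': node 16→9 (via fail)
i=49 'b': node 9→10

Matches: [[1,5],[2,5],[3,5],[7,5],[9,2],[9,7],[11,6],[14,6],[17,5],[18,5],[22,5],[24,2],[24,7],[30,5],[32,2],[32,7],[36,7],[38,6],[39,0],[40,6],[42,5],[44,7],[46,6],[47,4]]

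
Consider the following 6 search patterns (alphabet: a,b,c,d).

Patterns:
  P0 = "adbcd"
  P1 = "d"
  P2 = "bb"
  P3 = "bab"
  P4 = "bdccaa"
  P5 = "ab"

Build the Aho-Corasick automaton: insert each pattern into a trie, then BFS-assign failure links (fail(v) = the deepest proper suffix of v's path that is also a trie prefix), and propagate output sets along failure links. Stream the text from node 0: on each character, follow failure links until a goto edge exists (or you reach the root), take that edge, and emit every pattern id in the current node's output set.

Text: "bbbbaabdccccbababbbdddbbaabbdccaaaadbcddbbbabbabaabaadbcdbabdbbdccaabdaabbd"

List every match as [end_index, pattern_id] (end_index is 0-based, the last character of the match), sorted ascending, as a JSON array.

Build automaton:
Trie (insert patterns):
  n0 'ε': a→1 b→7 d→6
  n1 'a': b→16 d→2
  n2 'ad': b→3
  n3 'adb': c→4
  n4 'adbc': d→5
  n5 'adbcd': ·  ←P0
  n6 'd': ·  ←P1
  n7 'b': a→9 b→8 d→11
  n8 'bb': ·  ←P2
  n9 'ba': b→10
  n10 'bab': ·  ←P3
  n11 'bd': c→12
  n12 'bdc': c→13
  n13 'bdcc': a→14
  n14 'bdcca': a→15
  n15 'bdccaa': ·  ←P4
  n16 'ab': ·  ←P5

Failure links (BFS by depth):
  fail(1) 'a': from fail(0)=0 chase 'a': 0 ⇒ 0;  out=∅∪out(0)=∅
  fail(6) 'd': from fail(0)=0 chase 'd': 0 ⇒ 0;  out={1}∪out(0)={1}
  fail(7) 'b': from fail(0)=0 chase 'b': 0 ⇒ 0;  out=∅∪out(0)=∅
  fail(2) 'ad': from fail(1)=0 chase 'd': 0 ⇒ 6;  out=∅∪out(6)={1}
  fail(8) 'bb': from fail(7)=0 chase 'b': 0 ⇒ 7;  out={2}∪out(7)={2}
  fail(9) 'ba': from fail(7)=0 chase 'a': 0 ⇒ 1;  out=∅∪out(1)=∅
  fail(11) 'bd': from fail(7)=0 chase 'd': 0 ⇒ 6;  out=∅∪out(6)={1}
  fail(16) 'ab': from fail(1)=0 chase 'b': 0 ⇒ 7;  out={5}∪out(7)={5}
  fail(3) 'adb': from fail(2)=6 chase 'b': 6→0 ⇒ 7;  out=∅∪out(7)=∅
  fail(10) 'bab': from fail(9)=1 chase 'b': 1 ⇒ 16;  out={3}∪out(16)={3,5}
  fail(12) 'bdc': from fail(11)=6 chase 'c': 6→0 ⇒ 0;  out=∅∪out(0)=∅
  fail(4) 'adbc': from fail(3)=7 chase 'c': 7→0 ⇒ 0;  out=∅∪out(0)=∅
  fail(13) 'bdcc': from fail(12)=0 chase 'c': 0 ⇒ 0;  out=∅∪out(0)=∅
  fail(5) 'adbcd': from fail(4)=0 chase 'd': 0 ⇒ 6;  out={0}∪out(6)={0,1}
  fail(14) 'bdcca': from fail(13)=0 chase 'a': 0 ⇒ 1;  out=∅∪out(1)=∅
  fail(15) 'bdccaa': from fail(14)=1 chase 'a': 1→0 ⇒ 1;  out={4}∪out(1)={4}

Text stream:
i=0 'b': node 0→7
i=1 'b': node 7→8  ** P2@[0:1]
i=2 'b': node 8→8 ·f  ** P2@[1:2]
i=3 'b': node 8→8 ·f  ** P2@[2:3]
i=4 'a': node 8→9 ·f
i=5 'a': node 9→1 ·f
i=6 'b': node 1→16  ** P5@[5:6]
i=7 'd': node 16→11 ·f  ** P1@[7:7]
i=8 'c': node 11→12
i=9 'c': node 12→13
i=10 'c': node 13→0 ·f
i=11 'c': node 0→0
i=12 'b': node 0→7
i=13 'a': node 7→9
i=14 'b': node 9→10  ** P3@[12:14],P5@[13:14]
i=15 'a': node 10→9 ·f
i=16 'b': node 9→10  ** P3@[14:16],P5@[15:16]
i=17 'b': node 10→8 ·f  ** P2@[16:17]
i=18 'b': node 8→8 ·f  ** P2@[17:18]
i=19 'd': node 8→11 ·f  ** P1@[19:19]
i=20 'd': node 11→6 ·f  ** P1@[20:20]
i=21 'd': node 6→6 ·f  ** P1@[21:21]
i=22 'b': node 6→7 ·f
i=23 'b': node 7→8  ** P2@[22:23]
i=24 'a': node 8→9 ·f
i=25 'a': node 9→1 ·f
i=26 'b': node 1→16  ** P5@[25:26]
i=27 'b': node 16→8 ·f  ** P2@[26:27]
i=28 'd': node 8→11 ·f  ** P1@[28:28]
i=29 'c': node 11→12
i=30 'c': node 12→13
i=31 'a': node 13→14
i=32 'a': node 14→15  ** P4@[27:32]
i=33 'a': node 15→1 ·f
i=34 'a': node 1→1 ·f
i=35 'd': node 1→2  ** P1@[35:35]
i=36 'b': node 2→3
i=37 'c': node 3→4
i=38 'd': node 4→5  ** P0@[34:38],P1@[38:38]
i=39 'd': node 5→6 ·f  ** P1@[39:39]
i=40 'b': node 6→7 ·f
i=41 'b': node 7→8  ** P2@[40:41]
i=42 'b': node 8→8 ·f  ** P2@[41:42]
i=43 'a': node 8→9 ·f
i=44 'b': node 9→10  ** P3@[42:44],P5@[43:44]
i=45 'b': node 10→8 ·f  ** P2@[44:45]
i=46 'a': node 8→9 ·f
i=47 'b': node 9→10  ** P3@[45:47],P5@[46:47]
i=48 'a': node 10→9 ·f
i=49 'a': node 9→1 ·f
i=50 'b': node 1→16  ** P5@[49:50]
i=51 'a': node 16→9 ·f
i=52 'a': node 9→1 ·f
i=53 'd': node 1→2  ** P1@[53:53]
i=54 'b': node 2→3
i=55 'c': node 3→4
i=56 'd': node 4→5  ** P0@[52:56],P1@[56:56]
i=57 'b': node 5→7 ·f
i=58 'a': node 7→9
i=59 'b': node 9→10  ** P3@[57:59],P5@[58:59]
i=60 'd': node 10→11 ·f  ** P1@[60:60]
i=61 'b': node 11→7 ·f
i=62 'b': node 7→8  ** P2@[61:62]
i=63 'd': node 8→11 ·f  ** P1@[63:63]
i=64 'c': node 11→12
i=65 'c': node 12→13
i=66 'a': node 13→14
i=67 'a': node 14→15  ** P4@[62:67]
i=68 'b': node 15→16 ·f  ** P5@[67:68]
i=69 'd': node 16→11 ·f  ** P1@[69:69]
i=70 'a': node 11→1 ·f
i=71 'a': node 1→1 ·f
i=72 'b': node 1→16  ** P5@[71:72]
i=73 'b': node 16→8 ·f  ** P2@[72:73]
i=74 'd': node 8→11 ·f  ** P1@[74:74]

Matches: [[1,2],[2,2],[3,2],[6,5],[7,1],[14,3],[14,5],[16,3],[16,5],[17,2],[18,2],[19,1],[20,1],[21,1],[23,2],[26,5],[27,2],[28,1],[32,4],[35,1],[38,0],[38,1],[39,1],[41,2],[42,2],[44,3],[44,5],[45,2],[47,3],[47,5],[50,5],[53,1],[56,0],[56,1],[59,3],[59,5],[60,1],[62,2],[63,1],[67,4],[68,5],[69,1],[72,5],[73,2],[74,1]]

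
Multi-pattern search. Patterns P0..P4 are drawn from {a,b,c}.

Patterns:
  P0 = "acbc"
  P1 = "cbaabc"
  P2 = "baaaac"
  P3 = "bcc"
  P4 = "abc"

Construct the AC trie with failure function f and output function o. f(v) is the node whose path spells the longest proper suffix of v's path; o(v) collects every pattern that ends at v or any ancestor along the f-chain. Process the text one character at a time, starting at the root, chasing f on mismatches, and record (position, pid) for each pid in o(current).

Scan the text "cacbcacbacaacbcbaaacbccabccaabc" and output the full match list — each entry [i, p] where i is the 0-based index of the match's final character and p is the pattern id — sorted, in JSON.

Build automaton:
Trie nodes:
  n0 'ε': a→1 b→11 c→5
  n1 'a': b→19 c→2
  n2 'ac': b→3
  n3 'acb': c→4
  n4 'acbc': ·  [P0 ends]
  n5 'c': b→6
  n6 'cb': a→7
  n7 'cba': a→8
  n8 'cbaa': b→9
  n9 'cbaab': c→10
  n10 'cbaabc': ·  [P1 ends]
  n11 'b': a→12 c→17
  n12 'ba': a→13
  n13 'baa': a→14
  n14 'baaa': a→15
  n15 'baaaa': c→16
  n16 'baaaac': ·  [P2 ends]
  n17 'bc': c→18
  n18 'bcc': ·  [P3 ends]
  n19 'ab': c→20
  n20 'abc': ·  [P4 ends]

BFS fail/out derivation:
  fail(1) 'a': from fail(0)=0 chase 'a': 0 ⇒ 0;  out=∅∪out(0)=∅
  fail(5) 'c': from fail(0)=0 chase 'c': 0 ⇒ 0;  out=∅∪out(0)=∅
  fail(11) 'b': from fail(0)=0 chase 'b': 0 ⇒ 0;  out=∅∪out(0)=∅
  fail(2) 'ac': from fail(1)=0 chase 'c': 0 ⇒ 5;  out=∅∪out(5)=∅
  fail(6) 'cb': from fail(5)=0 chase 'b': 0 ⇒ 11;  out=∅∪out(11)=∅
  fail(12) 'ba': from fail(11)=0 chase 'a': 0 ⇒ 1;  out=∅∪out(1)=∅
  fail(17) 'bc': from fail(11)=0 chase 'c': 0 ⇒ 5;  out=∅∪out(5)=∅
  fail(19) 'ab': from fail(1)=0 chase 'b': 0 ⇒ 11;  out=∅∪out(11)=∅
  fail(3) 'acb': from fail(2)=5 chase 'b': 5 ⇒ 6;  out=∅∪out(6)=∅
  fail(7) 'cba': from fail(6)=11 chase 'a': 11 ⇒ 12;  out=∅∪out(12)=∅
  fail(13) 'baa': from fail(12)=1 chase 'a': 1→0 ⇒ 1;  out=∅∪out(1)=∅
  fail(18) 'bcc': from fail(17)=5 chase 'c': 5→0 ⇒ 5;  out={3}∪out(5)={3}
  fail(20) 'abc': from fail(19)=11 chase 'c': 11 ⇒ 17;  out={4}∪out(17)={4}
  fail(4) 'acbc': from fail(3)=6 chase 'c': 6→11 ⇒ 17;  out={0}∪out(17)={0}
  fail(8) 'cbaa': from fail(7)=12 chase 'a': 12 ⇒ 13;  out=∅∪out(13)=∅
  fail(14) 'baaa': from fail(13)=1 chase 'a': 1→0 ⇒ 1;  out=∅∪out(1)=∅
  fail(9) 'cbaab': from fail(8)=13 chase 'b': 13→1 ⇒ 19;  out=∅∪out(19)=∅
  fail(15) 'baaaa': from fail(14)=1 chase 'a': 1→0 ⇒ 1;  out=∅∪out(1)=∅
  fail(10) 'cbaabc': from fail(9)=19 chase 'c': 19 ⇒ 20;  out={1}∪out(20)={1,4}
  fail(16) 'baaaac': from fail(15)=1 chase 'c': 1 ⇒ 2;  out={2}∪out(2)={2}

Scan:
pos 0 'c': at 5
pos 1 'a': at 1 (fail-walked)
pos 2 'c': at 2
pos 3 'b': at 3
pos 4 'c': at 4  → match P0@[1:4]
pos 5 'a': at 1 (fail-walked)
pos 6 'c': at 2
pos 7 'b': at 3
pos 8 'a': at 7 (fail-walked)
pos 9 'c': at 2 (fail-walked)
pos 10 'a': at 1 (fail-walked)
pos 11 'a': at 1 (fail-walked)
pos 12 'c': at 2
pos 13 'b': at 3
pos 14 'c': at 4  → match P0@[11:14]
pos 15 'b': at 6 (fail-walked)
pos 16 'a': at 7
pos 17 'a': at 8
pos 18 'a': at 14 (fail-walked)
pos 19 'c': at 2 (fail-walked)
pos 20 'b': at 3
pos 21 'c': at 4  → match P0@[18:21]
pos 22 'c': at 18 (fail-walked)  → match P3@[20:22]
pos 23 'a': at 1 (fail-walked)
pos 24 'b': at 19
pos 25 'c': at 20  → match P4@[23:25]
pos 26 'c': at 18 (fail-walked)  → match P3@[24:26]
pos 27 'a': at 1 (fail-walked)
pos 28 'a': at 1 (fail-walked)
pos 29 'b': at 19
pos 30 'c': at 20  → match P4@[28:30]

Result: [[4,0],[14,0],[21,0],[22,3],[25,4],[26,3],[30,4]]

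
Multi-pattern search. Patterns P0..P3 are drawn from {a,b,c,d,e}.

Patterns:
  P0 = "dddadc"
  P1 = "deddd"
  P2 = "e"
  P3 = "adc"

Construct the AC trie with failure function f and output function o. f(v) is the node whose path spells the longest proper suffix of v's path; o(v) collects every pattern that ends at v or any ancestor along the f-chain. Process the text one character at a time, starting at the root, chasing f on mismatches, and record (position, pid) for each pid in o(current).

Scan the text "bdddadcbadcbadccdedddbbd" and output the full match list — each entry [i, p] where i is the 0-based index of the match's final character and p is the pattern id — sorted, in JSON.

Construct AC machine:
Trie (insert patterns):
  0='ε' goto a→12 d→1 e→11
  1='d' goto d→2 e→7
  2='dd' goto d→3
  3='ddd' goto a→4
  4='ddda' goto d→5
  5='dddad' goto c→6
  6='dddadc' goto ·  [P0 ends]
  7='de' goto d→8
  8='ded' goto d→9
  9='dedd' goto d→10
  10='deddd' goto ·  [P1 ends]
  11='e' goto ·  [P2 ends]
  12='a' goto d→13
  13='ad' goto c→14
  14='adc' goto ·  [P3 ends]

Failure links (BFS by depth):
  n1('d'): parent n0 fail=0; on 'd' 0 → fail=0;  out ∅∪∅=∅
  n11('e'): parent n0 fail=0; on 'e' 0 → fail=0;  out {2}∪∅={2}
  n12('a'): parent n0 fail=0; on 'a' 0 → fail=0;  out ∅∪∅=∅
  n2('dd'): parent n1 fail=0; on 'd' 0 → fail=1;  out ∅∪∅=∅
  n7('de'): parent n1 fail=0; on 'e' 0 → fail=11;  out ∅∪{2}={2}
  n13('ad'): parent n12 fail=0; on 'd' 0 → fail=1;  out ∅∪∅=∅
  n3('ddd'): parent n2 fail=1; on 'd' 1 → fail=2;  out ∅∪∅=∅
  n8('ded'): parent n7 fail=11; on 'd' 11→0 → fail=1;  out ∅∪∅=∅
  n14('adc'): parent n13 fail=1; on 'c' 1→0 → fail=0;  out {3}∪∅={3}
  n4('ddda'): parent n3 fail=2; on 'a' 2→1→0 → fail=12;  out ∅∪∅=∅
  n9('dedd'): parent n8 fail=1; on 'd' 1 → fail=2;  out ∅∪∅=∅
  n5('dddad'): parent n4 fail=12; on 'd' 12 → fail=13;  out ∅∪∅=∅
  n10('deddd'): parent n9 fail=2; on 'd' 2 → fail=3;  out {1}∪∅={1}
  n6('dddadc'): parent n5 fail=13; on 'c' 13 → fail=14;  out {0}∪{3}={0,3}

Scan:
pos 0 'b': at 0
pos 1 'd': at 1
pos 2 'd': at 2
pos 3 'd': at 3
pos 4 'a': at 4
pos 5 'd': at 5
pos 6 'c': at 6  ** P0@[1:6],P3@[4:6]
pos 7 'b': at 0 ·f
pos 8 'a': at 12
pos 9 'd': at 13
pos 10 'c': at 14  ** P3@[8:10]
pos 11 'b': at 0 ·f
pos 12 'a': at 12
pos 13 'd': at 13
pos 14 'c': at 14  ** P3@[12:14]
pos 15 'c': at 0 ·f
pos 16 'd': at 1
pos 17 'e': at 7  ** P2@[17:17]
pos 18 'd': at 8
pos 19 'd': at 9
pos 20 'd': at 10  ** P1@[16:20]
pos 21 'b': at 0 ·f
pos 22 'b': at 0
pos 23 'd': at 1

All matches (sorted): [[6,0],[6,3],[10,3],[14,3],[17,2],[20,1]]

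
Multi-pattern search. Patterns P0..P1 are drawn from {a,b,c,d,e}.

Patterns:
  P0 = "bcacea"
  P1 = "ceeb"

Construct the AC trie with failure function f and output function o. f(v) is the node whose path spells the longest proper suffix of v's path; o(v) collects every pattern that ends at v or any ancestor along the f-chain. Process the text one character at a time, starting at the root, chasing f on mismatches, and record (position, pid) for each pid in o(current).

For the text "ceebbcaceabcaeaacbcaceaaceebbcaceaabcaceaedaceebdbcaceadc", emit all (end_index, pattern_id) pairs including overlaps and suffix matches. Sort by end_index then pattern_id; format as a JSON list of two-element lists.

Build automaton:
Trie (insert patterns):
  0='ε' goto b→1 c→7
  1='b' goto c→2
  2='bc' goto a→3
  3='bca' goto c→4
  4='bcac' goto e→5
  5='bcace' goto a→6
  6='bcacea' goto ·  [P0 ends]
  7='c' goto e→8
  8='ce' goto e→9
  9='cee' goto b→10
  10='ceeb' goto ·  [P1 ends]

BFS fail/out derivation:
  n1('b'): parent n0 fail=0; on 'b' 0 → fail=0;  out ∅∪∅=∅
  n7('c'): parent n0 fail=0; on 'c' 0 → fail=0;  out ∅∪∅=∅
  n2('bc'): parent n1 fail=0; on 'c' 0 → fail=7;  out ∅∪∅=∅
  n8('ce'): parent n7 fail=0; on 'e' 0 → fail=0;  out ∅∪∅=∅
  n3('bca'): parent n2 fail=7; on 'a' 7→0 → fail=0;  out ∅∪∅=∅
  n9('cee'): parent n8 fail=0; on 'e' 0 → fail=0;  out ∅∪∅=∅
  n4('bcac'): parent n3 fail=0; on 'c' 0 → fail=7;  out ∅∪∅=∅
  n10('ceeb'): parent n9 fail=0; on 'b' 0 → fail=1;  out {1}∪∅={1}
  n5('bcace'): parent n4 fail=7; on 'e' 7 → fail=8;  out ∅∪∅=∅
  n6('bcacea'): parent n5 fail=8; on 'a' 8→0 → fail=0;  out {0}∪∅={0}

Scan:
i=0 'c': node 0→7
i=1 'e': node 7→8
i=2 'e': node 8→9
i=3 'b': node 9→10  emit P1@[0:3]
i=4 'b': node 10→1 ·f
i=5 'c': node 1→2
i=6 'a': node 2→3
i=7 'c': node 3→4
i=8 'e': node 4→5
i=9 'a': node 5→6  emit P0@[4:9]
i=10 'b': node 6→1 ·f
i=11 'c': node 1→2
i=12 'a': node 2→3
i=13 'e': node 3→0 ·f
i=14 'a': node 0→0
i=15 'a': node 0→0
i=16 'c': node 0→7
i=17 'b': node 7→1 ·f
i=18 'c': node 1→2
i=19 'a': node 2→3
i=20 'c': node 3→4
i=21 'e': node 4→5
i=22 'a': node 5→6  emit P0@[17:22]
i=23 'a': node 6→0 ·f
i=24 'c': node 0→7
i=25 'e': node 7→8
i=26 'e': node 8→9
i=27 'b': node 9→10  emit P1@[24:27]
i=28 'b': node 10→1 ·f
i=29 'c': node 1→2
i=30 'a': node 2→3
i=31 'c': node 3→4
i=32 'e': node 4→5
i=33 'a': node 5→6  emit P0@[28:33]
i=34 'a': node 6→0 ·f
i=35 'b': node 0→1
i=36 'c': node 1→2
i=37 'a': node 2→3
i=38 'c': node 3→4
i=39 'e': node 4→5
i=40 'a': node 5→6  emit P0@[35:40]
i=41 'e': node 6→0 ·f
i=42 'd': node 0→0
i=43 'a': node 0→0
i=44 'c': node 0→7
i=45 'e': node 7→8
i=46 'e': node 8→9
i=47 'b': node 9→10  emit P1@[44:47]
i=48 'd': node 10→0 ·f
i=49 'b': node 0→1
i=50 'c': node 1→2
i=51 'a': node 2→3
i=52 'c': node 3→4
i=53 'e': node 4→5
i=54 'a': node 5→6  emit P0@[49:54]
i=55 'd': node 6→0 ·f
i=56 'c': node 0→7

Matches: [[3,1],[9,0],[22,0],[27,1],[33,0],[40,0],[47,1],[54,0]]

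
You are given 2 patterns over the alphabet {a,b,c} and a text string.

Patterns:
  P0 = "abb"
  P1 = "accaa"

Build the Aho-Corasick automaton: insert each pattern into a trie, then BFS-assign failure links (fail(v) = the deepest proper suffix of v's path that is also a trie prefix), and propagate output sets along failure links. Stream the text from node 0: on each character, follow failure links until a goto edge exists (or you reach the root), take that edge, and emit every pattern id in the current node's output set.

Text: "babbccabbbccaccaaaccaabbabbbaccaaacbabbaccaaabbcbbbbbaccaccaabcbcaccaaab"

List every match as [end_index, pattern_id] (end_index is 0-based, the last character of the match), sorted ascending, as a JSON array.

Construct AC machine:
Trie nodes:
  0='ε' goto a→1
  1='a' goto b→2 c→4
  2='ab' goto b→3
  3='abb' goto ·  [P0 ends]
  4='ac' goto c→5
  5='acc' goto a→6
  6='acca' goto a→7
  7='accaa' goto ·  [P1 ends]

BFS fail/out derivation:
  n1('a'): parent n0 fail=0; on 'a' 0 → fail=0;  out ∅∪∅=∅
  n2('ab'): parent n1 fail=0; on 'b' 0 → fail=0;  out ∅∪∅=∅
  n4('ac'): parent n1 fail=0; on 'c' 0 → fail=0;  out ∅∪∅=∅
  n3('abb'): parent n2 fail=0; on 'b' 0 → fail=0;  out {0}∪∅={0}
  n5('acc'): parent n4 fail=0; on 'c' 0 → fail=0;  out ∅∪∅=∅
  n6('acca'): parent n5 fail=0; on 'a' 0 → fail=1;  out ∅∪∅=∅
  n7('accaa'): parent n6 fail=1; on 'a' 1→0 → fail=1;  out {1}∪∅={1}

Scan:
pos 0 'b': at 0
pos 1 'a': at 1
pos 2 'b': at 2
pos 3 'b': at 3  ** P0@[1:3]
pos 4 'c': at 0 (fail-walked)
pos 5 'c': at 0
pos 6 'a': at 1
pos 7 'b': at 2
pos 8 'b': at 3  ** P0@[6:8]
pos 9 'b': at 0 (fail-walked)
pos 10 'c': at 0
pos 11 'c': at 0
pos 12 'a': at 1
pos 13 'c': at 4
pos 14 'c': at 5
pos 15 'a': at 6
pos 16 'a': at 7  ** P1@[12:16]
pos 17 'a': at 1 (fail-walked)
pos 18 'c': at 4
pos 19 'c': at 5
pos 20 'a': at 6
pos 21 'a': at 7  ** P1@[17:21]
pos 22 'b': at 2 (fail-walked)
pos 23 'b': at 3  ** P0@[21:23]
pos 24 'a': at 1 (fail-walked)
pos 25 'b': at 2
pos 26 'b': at 3  ** P0@[24:26]
pos 27 'b': at 0 (fail-walked)
pos 28 'a': at 1
pos 29 'c': at 4
pos 30 'c': at 5
pos 31 'a': at 6
pos 32 'a': at 7  ** P1@[28:32]
pos 33 'a': at 1 (fail-walked)
pos 34 'c': at 4
pos 35 'b': at 0 (fail-walked)
pos 36 'a': at 1
pos 37 'b': at 2
pos 38 'b': at 3  ** P0@[36:38]
pos 39 'a': at 1 (fail-walked)
pos 40 'c': at 4
pos 41 'c': at 5
pos 42 'a': at 6
pos 43 'a': at 7  ** P1@[39:43]
pos 44 'a': at 1 (fail-walked)
pos 45 'b': at 2
pos 46 'b': at 3  ** P0@[44:46]
pos 47 'c': at 0 (fail-walked)
pos 48 'b': at 0
pos 49 'b': at 0
pos 50 'b': at 0
pos 51 'b': at 0
pos 52 'b': at 0
pos 53 'a': at 1
pos 54 'c': at 4
pos 55 'c': at 5
pos 56 'a': at 6
pos 57 'c': at 4 (fail-walked)
pos 58 'c': at 5
pos 59 'a': at 6
pos 60 'a': at 7  ** P1@[56:60]
pos 61 'b': at 2 (fail-walked)
pos 62 'c': at 0 (fail-walked)
pos 63 'b': at 0
pos 64 'c': at 0
pos 65 'a': at 1
pos 66 'c': at 4
pos 67 'c': at 5
pos 68 'a': at 6
pos 69 'a': at 7  ** P1@[65:69]
pos 70 'a': at 1 (fail-walked)
pos 71 'b': at 2

All matches (sorted): [[3,0],[8,0],[16,1],[21,1],[23,0],[26,0],[32,1],[38,0],[43,1],[46,0],[60,1],[69,1]]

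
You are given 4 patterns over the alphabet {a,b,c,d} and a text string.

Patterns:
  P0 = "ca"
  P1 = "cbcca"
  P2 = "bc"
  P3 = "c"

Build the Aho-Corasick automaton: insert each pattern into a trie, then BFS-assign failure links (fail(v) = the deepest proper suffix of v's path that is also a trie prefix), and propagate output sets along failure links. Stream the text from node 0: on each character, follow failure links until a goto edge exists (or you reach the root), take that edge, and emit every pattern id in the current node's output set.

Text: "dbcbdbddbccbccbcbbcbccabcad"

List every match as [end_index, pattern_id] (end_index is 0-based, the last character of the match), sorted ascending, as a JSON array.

Build automaton:
Trie nodes:
  n0 'ε': b→7 c→1
  n1 'c': a→2 b→3  [P3 ends]
  n2 'ca': ·  [P0 ends]
  n3 'cb': c→4
  n4 'cbc': c→5
  n5 'cbcc': a→6
  n6 'cbcca': ·  [P1 ends]
  n7 'b': c→8
  n8 'bc': ·  [P2 ends]

BFS fail/out derivation:
  fail(1) 'c': from fail(0)=0 chase 'c': 0 ⇒ 0;  out={3}∪out(0)={3}
  fail(7) 'b': from fail(0)=0 chase 'b': 0 ⇒ 0;  out=∅∪out(0)=∅
  fail(2) 'ca': from fail(1)=0 chase 'a': 0 ⇒ 0;  out={0}∪out(0)={0}
  fail(3) 'cb': from fail(1)=0 chase 'b': 0 ⇒ 7;  out=∅∪out(7)=∅
  fail(8) 'bc': from fail(7)=0 chase 'c': 0 ⇒ 1;  out={2}∪out(1)={2,3}
  fail(4) 'cbc': from fail(3)=7 chase 'c': 7 ⇒ 8;  out=∅∪out(8)={2,3}
  fail(5) 'cbcc': from fail(4)=8 chase 'c': 8→1→0 ⇒ 1;  out=∅∪out(1)={3}
  fail(6) 'cbcca': from fail(5)=1 chase 'a': 1 ⇒ 2;  out={1}∪out(2)={0,1}

Text stream:
pos 0 'd': at 0
pos 1 'b': at 7
pos 2 'c': at 8  emit P2@[1:2],P3@[2:2]
pos 3 'b': at 3 ·f
pos 4 'd': at 0 ·f
pos 5 'b': at 7
pos 6 'd': at 0 ·f
pos 7 'd': at 0
pos 8 'b': at 7
pos 9 'c': at 8  emit P2@[8:9],P3@[9:9]
pos 10 'c': at 1 ·f  emit P3@[10:10]
pos 11 'b': at 3
pos 12 'c': at 4  emit P2@[11:12],P3@[12:12]
pos 13 'c': at 5  emit P3@[13:13]
pos 14 'b': at 3 ·f
pos 15 'c': at 4  emit P2@[14:15],P3@[15:15]
pos 16 'b': at 3 ·f
pos 17 'b': at 7 ·f
pos 18 'c': at 8  emit P2@[17:18],P3@[18:18]
pos 19 'b': at 3 ·f
pos 20 'c': at 4  emit P2@[19:20],P3@[20:20]
pos 21 'c': at 5  emit P3@[21:21]
pos 22 'a': at 6  emit P0@[21:22],P1@[18:22]
pos 23 'b': at 7 ·f
pos 24 'c': at 8  emit P2@[23:24],P3@[24:24]
pos 25 'a': at 2 ·f  emit P0@[24:25]
pos 26 'd': at 0 ·f

Matches: [[2,2],[2,3],[9,2],[9,3],[10,3],[12,2],[12,3],[13,3],[15,2],[15,3],[18,2],[18,3],[20,2],[20,3],[21,3],[22,0],[22,1],[24,2],[24,3],[25,0]]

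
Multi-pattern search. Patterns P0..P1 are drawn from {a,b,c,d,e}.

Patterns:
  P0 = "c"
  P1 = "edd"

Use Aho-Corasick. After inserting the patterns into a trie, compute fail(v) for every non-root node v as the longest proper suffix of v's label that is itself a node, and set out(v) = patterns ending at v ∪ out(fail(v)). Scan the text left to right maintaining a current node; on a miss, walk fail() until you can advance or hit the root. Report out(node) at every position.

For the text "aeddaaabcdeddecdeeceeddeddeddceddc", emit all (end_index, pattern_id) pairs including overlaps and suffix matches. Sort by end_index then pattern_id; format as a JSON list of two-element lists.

Build:
Trie (insert patterns):
  n0 'ε': c→1 e→2
  n1 'c': ·  ←P0
  n2 'e': d→3
  n3 'ed': d→4
  n4 'edd': ·  ←P1

BFS fail/out derivation:
  fail(1) 'c': from fail(0)=0 chase 'c': 0 ⇒ 0;  out={0}∪out(0)={0}
  fail(2) 'e': from fail(0)=0 chase 'e': 0 ⇒ 0;  out=∅∪out(0)=∅
  fail(3) 'ed': from fail(2)=0 chase 'd': 0 ⇒ 0;  out=∅∪out(0)=∅
  fail(4) 'edd': from fail(3)=0 chase 'd': 0 ⇒ 0;  out={1}∪out(0)={1}

Text stream:
pos 0 'a': at 0
pos 1 'e': at 2
pos 2 'd': at 3
pos 3 'd': at 4  ** P1@[1:3]
pos 4 'a': at 0 (via fail)
pos 5 'a': at 0
pos 6 'a': at 0
pos 7 'b': at 0
pos 8 'c': at 1  ** P0@[8:8]
pos 9 'd': at 0 (via fail)
pos 10 'e': at 2
pos 11 'd': at 3
pos 12 'd': at 4  ** P1@[10:12]
pos 13 'e': at 2 (via fail)
pos 14 'c': at 1 (via fail)  ** P0@[14:14]
pos 15 'd': at 0 (via fail)
pos 16 'e': at 2
pos 17 'e': at 2 (via fail)
pos 18 'c': at 1 (via fail)  ** P0@[18:18]
pos 19 'e': at 2 (via fail)
pos 20 'e': at 2 (via fail)
pos 21 'd': at 3
pos 22 'd': at 4  ** P1@[20:22]
pos 23 'e': at 2 (via fail)
pos 24 'd': at 3
pos 25 'd': at 4  ** P1@[23:25]
pos 26 'e': at 2 (via fail)
pos 27 'd': at 3
pos 28 'd': at 4  ** P1@[26:28]
pos 29 'c': at 1 (via fail)  ** P0@[29:29]
pos 30 'e': at 2 (via fail)
pos 31 'd': at 3
pos 32 'd': at 4  ** P1@[30:32]
pos 33 'c': at 1 (via fail)  ** P0@[33:33]

Matches: [[3,1],[8,0],[12,1],[14,0],[18,0],[22,1],[25,1],[28,1],[29,0],[32,1],[33,0]]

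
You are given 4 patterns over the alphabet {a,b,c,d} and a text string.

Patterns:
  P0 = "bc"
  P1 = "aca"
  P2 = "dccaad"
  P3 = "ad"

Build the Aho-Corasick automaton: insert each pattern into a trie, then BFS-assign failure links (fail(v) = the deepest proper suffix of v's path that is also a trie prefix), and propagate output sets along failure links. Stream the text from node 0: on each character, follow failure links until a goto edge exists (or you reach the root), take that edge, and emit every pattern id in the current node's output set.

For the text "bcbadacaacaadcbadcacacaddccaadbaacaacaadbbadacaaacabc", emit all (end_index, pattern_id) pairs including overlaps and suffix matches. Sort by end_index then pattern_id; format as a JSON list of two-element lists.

Build automaton:
Trie nodes:
  n0 'ε': a→3 b→1 d→6
  n1 'b': c→2
  n2 'bc': ·  [P0 ends]
  n3 'a': c→4 d→12
  n4 'ac': a→5
  n5 'aca': ·  [P1 ends]
  n6 'd': c→7
  n7 'dc': c→8
  n8 'dcc': a→9
  n9 'dcca': a→10
  n10 'dccaa': d→11
  n11 'dccaad': ·  [P2 ends]
  n12 'ad': ·  [P3 ends]

Failure links (BFS by depth):
  n1('b'): parent n0 fail=0; on 'b' 0 → fail=0;  out ∅∪∅=∅
  n3('a'): parent n0 fail=0; on 'a' 0 → fail=0;  out ∅∪∅=∅
  n6('d'): parent n0 fail=0; on 'd' 0 → fail=0;  out ∅∪∅=∅
  n2('bc'): parent n1 fail=0; on 'c' 0 → fail=0;  out {0}∪∅={0}
  n4('ac'): parent n3 fail=0; on 'c' 0 → fail=0;  out ∅∪∅=∅
  n7('dc'): parent n6 fail=0; on 'c' 0 → fail=0;  out ∅∪∅=∅
  n12('ad'): parent n3 fail=0; on 'd' 0 → fail=6;  out {3}∪∅={3}
  n5('aca'): parent n4 fail=0; on 'a' 0 → fail=3;  out {1}∪∅={1}
  n8('dcc'): parent n7 fail=0; on 'c' 0 → fail=0;  out ∅∪∅=∅
  n9('dcca'): parent n8 fail=0; on 'a' 0 → fail=3;  out ∅∪∅=∅
  n10('dccaa'): parent n9 fail=3; on 'a' 3→0 → fail=3;  out ∅∪∅=∅
  n11('dccaad'): parent n10 fail=3; on 'd' 3 → fail=12;  out {2}∪{3}={2,3}

Text stream:
[0] read 'b'  n0⇒n1
[1] read 'c'  n1⇒n2  emit P0@[0:1]
[2] read 'b'  n2⇒n1 ·f
[3] read 'a'  n1⇒n3 ·f
[4] read 'd'  n3⇒n12  emit P3@[3:4]
[5] read 'a'  n12⇒n3 ·f
[6] read 'c'  n3⇒n4
[7] read 'a'  n4⇒n5  emit P1@[5:7]
[8] read 'a'  n5⇒n3 ·f
[9] read 'c'  n3⇒n4
[10] read 'a'  n4⇒n5  emit P1@[8:10]
[11] read 'a'  n5⇒n3 ·f
[12] read 'd'  n3⇒n12  emit P3@[11:12]
[13] read 'c'  n12⇒n7 ·f
[14] read 'b'  n7⇒n1 ·f
[15] read 'a'  n1⇒n3 ·f
[16] read 'd'  n3⇒n12  emit P3@[15:16]
[17] read 'c'  n12⇒n7 ·f
[18] read 'a'  n7⇒n3 ·f
[19] read 'c'  n3⇒n4
[20] read 'a'  n4⇒n5  emit P1@[18:20]
[21] read 'c'  n5⇒n4 ·f
[22] read 'a'  n4⇒n5  emit P1@[20:22]
[23] read 'd'  n5⇒n12 ·f  emit P3@[22:23]
[24] read 'd'  n12⇒n6 ·f
[25] read 'c'  n6⇒n7
[26] read 'c'  n7⇒n8
[27] read 'a'  n8⇒n9
[28] read 'a'  n9⇒n10
[29] read 'd'  n10⇒n11  emit P2@[24:29],P3@[28:29]
[30] read 'b'  n11⇒n1 ·f
[31] read 'a'  n1⇒n3 ·f
[32] read 'a'  n3⇒n3 ·f
[33] read 'c'  n3⇒n4
[34] read 'a'  n4⇒n5  emit P1@[32:34]
[35] read 'a'  n5⇒n3 ·f
[36] read 'c'  n3⇒n4
[37] read 'a'  n4⇒n5  emit P1@[35:37]
[38] read 'a'  n5⇒n3 ·f
[39] read 'd'  n3⇒n12  emit P3@[38:39]
[40] read 'b'  n12⇒n1 ·f
[41] read 'b'  n1⇒n1 ·f
[42] read 'a'  n1⇒n3 ·f
[43] read 'd'  n3⇒n12  emit P3@[42:43]
[44] read 'a'  n12⇒n3 ·f
[45] read 'c'  n3⇒n4
[46] read 'a'  n4⇒n5  emit P1@[44:46]
[47] read 'a'  n5⇒n3 ·f
[48] read 'a'  n3⇒n3 ·f
[49] read 'c'  n3⇒n4
[50] read 'a'  n4⇒n5  emit P1@[48:50]
[51] read 'b'  n5⇒n1 ·f
[52] read 'c'  n1⇒n2  emit P0@[51:52]

All matches (sorted): [[1,0],[4,3],[7,1],[10,1],[12,3],[16,3],[20,1],[22,1],[23,3],[29,2],[29,3],[34,1],[37,1],[39,3],[43,3],[46,1],[50,1],[52,0]]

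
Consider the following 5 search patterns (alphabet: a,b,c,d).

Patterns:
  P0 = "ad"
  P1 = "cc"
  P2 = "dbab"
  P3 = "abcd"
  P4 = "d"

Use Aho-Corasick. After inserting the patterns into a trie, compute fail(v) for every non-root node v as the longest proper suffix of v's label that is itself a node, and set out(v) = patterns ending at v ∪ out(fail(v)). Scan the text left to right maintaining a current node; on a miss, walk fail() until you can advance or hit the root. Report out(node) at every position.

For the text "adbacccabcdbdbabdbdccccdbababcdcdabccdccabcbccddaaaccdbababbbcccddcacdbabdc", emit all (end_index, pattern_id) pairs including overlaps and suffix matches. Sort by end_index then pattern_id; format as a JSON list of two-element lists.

Build:
Trie nodes:
  n0 'ε': a→1 c→3 d→5
  n1 'a': b→9 d→2
  n2 'ad': ·  ←P0
  n3 'c': c→4
  n4 'cc': ·  ←P1
  n5 'd': b→6  ←P4
  n6 'db': a→7
  n7 'dba': b→8
  n8 'dbab': ·  ←P2
  n9 'ab': c→10
  n10 'abc': d→11
  n11 'abcd': ·  ←P3

Failure links (BFS by depth):
  n1('a'): parent n0 fail=0; on 'a' 0 → fail=0;  out ∅∪∅=∅
  n3('c'): parent n0 fail=0; on 'c' 0 → fail=0;  out ∅∪∅=∅
  n5('d'): parent n0 fail=0; on 'd' 0 → fail=0;  out {4}∪∅={4}
  n2('ad'): parent n1 fail=0; on 'd' 0 → fail=5;  out {0}∪{4}={0,4}
  n4('cc'): parent n3 fail=0; on 'c' 0 → fail=3;  out {1}∪∅={1}
  n6('db'): parent n5 fail=0; on 'b' 0 → fail=0;  out ∅∪∅=∅
  n9('ab'): parent n1 fail=0; on 'b' 0 → fail=0;  out ∅∪∅=∅
  n7('dba'): parent n6 fail=0; on 'a' 0 → fail=1;  out ∅∪∅=∅
  n10('abc'): parent n9 fail=0; on 'c' 0 → fail=3;  out ∅∪∅=∅
  n8('dbab'): parent n7 fail=1; on 'b' 1 → fail=9;  out {2}∪∅={2}
  n11('abcd'): parent n10 fail=3; on 'd' 3→0 → fail=5;  out {3}∪{4}={3,4}

Text stream:
i=0 'a': node 0→1
i=1 'd': node 1→2  ** P0@[0:1],P4@[1:1]
i=2 'b': node 2→6 (fail-walked)
i=3 'a': node 6→7
i=4 'c': node 7→3 (fail-walked)
i=5 'c': node 3→4  ** P1@[4:5]
i=6 'c': node 4→4 (fail-walked)  ** P1@[5:6]
i=7 'a': node 4→1 (fail-walked)
i=8 'b': node 1→9
i=9 'c': node 9→10
i=10 'd': node 10→11  ** P3@[7:10],P4@[10:10]
i=11 'b': node 11→6 (fail-walked)
i=12 'd': node 6→5 (fail-walked)  ** P4@[12:12]
i=13 'b': node 5→6
i=14 'a': node 6→7
i=15 'b': node 7→8  ** P2@[12:15]
i=16 'd': node 8→5 (fail-walked)  ** P4@[16:16]
i=17 'b': node 5→6
i=18 'd': node 6→5 (fail-walked)  ** P4@[18:18]
i=19 'c': node 5→3 (fail-walked)
i=20 'c': node 3→4  ** P1@[19:20]
i=21 'c': node 4→4 (fail-walked)  ** P1@[20:21]
i=22 'c': node 4→4 (fail-walked)  ** P1@[21:22]
i=23 'd': node 4→5 (fail-walked)  ** P4@[23:23]
i=24 'b': node 5→6
i=25 'a': node 6→7
i=26 'b': node 7→8  ** P2@[23:26]
i=27 'a': node 8→1 (fail-walked)
i=28 'b': node 1→9
i=29 'c': node 9→10
i=30 'd': node 10→11  ** P3@[27:30],P4@[30:30]
i=31 'c': node 11→3 (fail-walked)
i=32 'd': node 3→5 (fail-walked)  ** P4@[32:32]
i=33 'a': node 5→1 (fail-walked)
i=34 'b': node 1→9
i=35 'c': node 9→10
i=36 'c': node 10→4 (fail-walked)  ** P1@[35:36]
i=37 'd': node 4→5 (fail-walked)  ** P4@[37:37]
i=38 'c': node 5→3 (fail-walked)
i=39 'c': node 3→4  ** P1@[38:39]
i=40 'a': node 4→1 (fail-walked)
i=41 'b': node 1→9
i=42 'c': node 9→10
i=43 'b': node 10→0 (fail-walked)
i=44 'c': node 0→3
i=45 'c': node 3→4  ** P1@[44:45]
i=46 'd': node 4→5 (fail-walked)  ** P4@[46:46]
i=47 'd': node 5→5 (fail-walked)  ** P4@[47:47]
i=48 'a': node 5→1 (fail-walked)
i=49 'a': node 1→1 (fail-walked)
i=50 'a': node 1→1 (fail-walked)
i=51 'c': node 1→3 (fail-walked)
i=52 'c': node 3→4  ** P1@[51:52]
i=53 'd': node 4→5 (fail-walked)  ** P4@[53:53]
i=54 'b': node 5→6
i=55 'a': node 6→7
i=56 'b': node 7→8  ** P2@[53:56]
i=57 'a': node 8→1 (fail-walked)
i=58 'b': node 1→9
i=59 'b': node 9→0 (fail-walked)
i=60 'b': node 0→0
i=61 'c': node 0→3
i=62 'c': node 3→4  ** P1@[61:62]
i=63 'c': node 4→4 (fail-walked)  ** P1@[62:63]
i=64 'd': node 4→5 (fail-walked)  ** P4@[64:64]
i=65 'd': node 5→5 (fail-walked)  ** P4@[65:65]
i=66 'c': node 5→3 (fail-walked)
i=67 'a': node 3→1 (fail-walked)
i=68 'c': node 1→3 (fail-walked)
i=69 'd': node 3→5 (fail-walked)  ** P4@[69:69]
i=70 'b': node 5→6
i=71 'a': node 6→7
i=72 'b': node 7→8  ** P2@[69:72]
i=73 'd': node 8→5 (fail-walked)  ** P4@[73:73]
i=74 'c': node 5→3 (fail-walked)

All matches (sorted): [[1,0],[1,4],[5,1],[6,1],[10,3],[10,4],[12,4],[15,2],[16,4],[18,4],[20,1],[21,1],[22,1],[23,4],[26,2],[30,3],[30,4],[32,4],[36,1],[37,4],[39,1],[45,1],[46,4],[47,4],[52,1],[53,4],[56,2],[62,1],[63,1],[64,4],[65,4],[69,4],[72,2],[73,4]]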